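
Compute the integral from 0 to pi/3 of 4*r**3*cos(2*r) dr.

-sqrt(3)*pi/2 - pi**2/6 + sqrt(3)*pi**3/27 + 9/4

Integrate by parts 3 times (u = r^3, dv = 4*cos(2*r) dr).
An antiderivative is F(r) = 2*r**3*sin(2*r) + 3*r**2*cos(2*r) - 3*r*sin(2*r) - 3*cos(2*r)/2.
Then F(pi/3) - F(0) = (-sqrt(3)*pi/2 - pi**2/6 + 3/4 + sqrt(3)*pi**3/27) - (-3/2) = -sqrt(3)*pi/2 - pi**2/6 + sqrt(3)*pi**3/27 + 9/4.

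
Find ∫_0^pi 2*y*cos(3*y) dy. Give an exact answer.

Integrate by parts once (u = y, dv = 2*cos(3*y) dy).
An antiderivative is F(y) = 2*y*sin(3*y)/3 + 2*cos(3*y)/9.
Then F(pi) - F(0) = (-2/9) - (2/9) = -4/9.

-4/9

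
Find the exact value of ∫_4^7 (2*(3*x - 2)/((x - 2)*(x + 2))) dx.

-6*log(2) + 2*log(5) + 4*log(3)

Factor the denominator: x**2 - 4 = (x + 2)(x - 2).
Partial fractions: 2*(3*x - 2)/((x - 2)*(x + 2)) = 4/(x + 2) + 2/(x - 2).
An antiderivative is F(x) = 2*log(x - 2) + 4*log(x + 2).
Then F(7) - F(4) = (2*log(5) + 8*log(3)) - (6*log(2) + 4*log(3)) = -6*log(2) + 2*log(5) + 4*log(3).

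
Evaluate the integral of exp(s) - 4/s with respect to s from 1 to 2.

An antiderivative is F(s) = exp(s) - 4*log(s).
Then F(2) - F(1) = (-log(16) + exp(2)) - (exp(1)) = -log(16) - exp(1) + exp(2).

-log(16) - exp(1) + exp(2)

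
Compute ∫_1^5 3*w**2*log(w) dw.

-124/3 + 125*log(5)

Integrate by parts once (u = ln w, dv = 3*w**2 dw).
An antiderivative is F(w) = w**3*(3*log(w) - 1)/3.
Then F(5) - F(1) = (-125/3 + 125*log(5)) - (-1/3) = -124/3 + 125*log(5).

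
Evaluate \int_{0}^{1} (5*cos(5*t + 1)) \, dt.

-sin(1) + sin(6)

Let u = 5*t + 1, so du = 5 dt. When t = 0, u = 1; when t = 1, u = 6.
The integral becomes ∫ cos(u) du from 1 to 6, with antiderivative sin(u).
Back in t: F(t) = sin(5*t + 1).
Then F(1) - F(0) = (sin(6)) - (sin(1)) = -sin(1) + sin(6).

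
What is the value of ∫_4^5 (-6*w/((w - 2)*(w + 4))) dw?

Factor the denominator: w**2 + 2*w - 8 = (w + 4)(w - 2).
Partial fractions: -6*w/((w - 2)*(w + 4)) = -4/(w + 4) - 2/(w - 2).
An antiderivative is F(w) = -2*log(w - 2) - 4*log(w + 4).
Then F(5) - F(4) = (-10*log(3)) - (-14*log(2)) = -10*log(3) + 14*log(2).

-10*log(3) + 14*log(2)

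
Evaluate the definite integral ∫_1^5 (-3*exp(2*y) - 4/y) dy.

An antiderivative is F(y) = -3*exp(2*y)/2 - 4*log(y).
Then F(5) - F(1) = (-3*exp(10)/2 - 4*log(5)) - (-3*exp(2)/2) = -3*exp(10)/2 - 4*log(5) + 3*exp(2)/2.

-3*exp(10)/2 - 4*log(5) + 3*exp(2)/2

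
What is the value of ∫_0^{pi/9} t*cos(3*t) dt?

-1/18 + sqrt(3)*pi/54

Integrate by parts once (u = t, dv = cos(3*t) dt).
An antiderivative is F(t) = t*sin(3*t)/3 + cos(3*t)/9.
Then F(pi/9) - F(0) = (1/18 + sqrt(3)*pi/54) - (1/9) = -1/18 + sqrt(3)*pi/54.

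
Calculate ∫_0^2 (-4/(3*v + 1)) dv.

An antiderivative is F(v) = -4*log(3*v + 1)/3.
Then F(2) - F(0) = (-4*log(7)/3) - (0) = -4*log(7)/3.

-4*log(7)/3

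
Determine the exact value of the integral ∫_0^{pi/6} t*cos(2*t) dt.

-1/8 + sqrt(3)*pi/24

Integrate by parts once (u = t, dv = cos(2*t) dt).
An antiderivative is F(t) = t*sin(2*t)/2 + cos(2*t)/4.
Then F(pi/6) - F(0) = (1/8 + sqrt(3)*pi/24) - (1/4) = -1/8 + sqrt(3)*pi/24.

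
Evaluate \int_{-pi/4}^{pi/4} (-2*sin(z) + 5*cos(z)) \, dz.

An antiderivative is F(z) = 5*sin(z) + 2*cos(z).
Then F(pi/4) - F(-pi/4) = (7*sqrt(2)/2) - (-3*sqrt(2)/2) = 5*sqrt(2).

5*sqrt(2)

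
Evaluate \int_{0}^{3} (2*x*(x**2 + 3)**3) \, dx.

Let u = x**2 + 3, so du = 2*x dx. When x = 0, u = 3; when x = 3, u = 12.
The integral becomes ∫ u**3 du from 3 to 12, with antiderivative u**4/4.
Back in x: F(x) = (x**2 + 3)**4/4.
Then F(3) - F(0) = (5184) - (81/4) = 20655/4.

20655/4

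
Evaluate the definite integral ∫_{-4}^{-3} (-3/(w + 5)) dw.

-log(8)

An antiderivative is F(w) = -3*log(w + 5).
Then F(-3) - F(-4) = (-log(8)) - (0) = -log(8).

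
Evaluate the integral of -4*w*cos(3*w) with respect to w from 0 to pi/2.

4/9 + 2*pi/3

Integrate by parts once (u = w, dv = -4*cos(3*w) dw).
An antiderivative is F(w) = -4*w*sin(3*w)/3 - 4*cos(3*w)/9.
Then F(pi/2) - F(0) = (2*pi/3) - (-4/9) = 4/9 + 2*pi/3.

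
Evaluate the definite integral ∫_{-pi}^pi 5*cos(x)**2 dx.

Use the identity cos^2(x) = (1 + cos(2*x))/2.
An antiderivative is F(x) = 5*x/2 + 5*sin(2*x)/4.
Then F(pi) - F(-pi) = (5*pi/2) - (-5*pi/2) = 5*pi.

5*pi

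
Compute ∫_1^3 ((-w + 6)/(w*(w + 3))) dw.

log(8/3)

Factor the denominator: w**2 + 3*w = (w + 3)w.
Partial fractions: (-w + 6)/(w*(w + 3)) = -3/(w + 3) + 2/w.
An antiderivative is F(w) = 2*log(w) - 3*log(w + 3).
Then F(3) - F(1) = (-log(24)) - (-log(64)) = log(8/3).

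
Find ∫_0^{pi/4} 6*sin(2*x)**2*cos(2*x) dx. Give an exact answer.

1

Let u = sin(2*x), so du = 2*cos(2*x) dx. When x = 0, u = 0; when x = pi/4, u = 1.
The integral becomes 3·∫ u**2 du from 0 to 1, with antiderivative u**3.
Back in x: F(x) = sin(2*x)**3.
Then F(pi/4) - F(0) = (1) - (0) = 1.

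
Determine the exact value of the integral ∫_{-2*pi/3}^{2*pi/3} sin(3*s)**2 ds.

2*pi/3

Use the identity sin^2(3*s) = (1 - cos(6*s))/2.
An antiderivative is F(s) = s/2 - sin(6*s)/12.
Then F(2*pi/3) - F(-2*pi/3) = (pi/3) - (-pi/3) = 2*pi/3.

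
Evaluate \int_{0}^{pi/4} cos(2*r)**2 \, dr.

Use the identity cos^2(2*r) = (1 + cos(4*r))/2.
An antiderivative is F(r) = r/2 + sin(4*r)/8.
Then F(pi/4) - F(0) = (pi/8) - (0) = pi/8.

pi/8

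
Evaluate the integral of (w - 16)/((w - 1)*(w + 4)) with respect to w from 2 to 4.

Factor the denominator: w**2 + 3*w - 4 = (w + 4)(w - 1).
Partial fractions: (w - 16)/((w - 1)*(w + 4)) = 4/(w + 4) - 3/(w - 1).
An antiderivative is F(w) = -3*log(w - 1) + 4*log(w + 4).
Then F(4) - F(2) = (-3*log(3) + 12*log(2)) - (4*log(2) + 4*log(3)) = -7*log(3) + 8*log(2).

-7*log(3) + 8*log(2)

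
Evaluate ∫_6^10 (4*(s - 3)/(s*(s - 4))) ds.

-2*log(3) + 3*log(5)

Factor the denominator: s**2 - 4*s = s(s - 4).
Partial fractions: 4*(s - 3)/(s*(s - 4)) = 3/s + 1/(s - 4).
An antiderivative is F(s) = 3*log(s) + log(s - 4).
Then F(10) - F(6) = (log(3) + 4*log(2) + 3*log(5)) - (4*log(2) + 3*log(3)) = -2*log(3) + 3*log(5).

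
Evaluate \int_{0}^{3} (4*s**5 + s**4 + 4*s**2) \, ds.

By the power rule, an antiderivative is F(s) = 2*s**6/3 + s**5/5 + 4*s**3/3.
Then F(3) - F(0) = (2853/5) - (0) = 2853/5.

2853/5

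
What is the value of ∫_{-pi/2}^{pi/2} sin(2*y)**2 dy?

Use the identity sin^2(2*y) = (1 - cos(4*y))/2.
An antiderivative is F(y) = y/2 - sin(4*y)/8.
Then F(pi/2) - F(-pi/2) = (pi/4) - (-pi/4) = pi/2.

pi/2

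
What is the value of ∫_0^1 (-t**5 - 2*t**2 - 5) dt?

-35/6

By the power rule, an antiderivative is F(t) = -t**6/6 - 2*t**3/3 - 5*t.
Then F(1) - F(0) = (-35/6) - (0) = -35/6.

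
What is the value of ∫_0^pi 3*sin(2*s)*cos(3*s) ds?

Use the identity sin(2*s)cos(3*s) = [sin(5*s) + sin(-s)]/2.
An antiderivative is F(s) = 3*cos(s)/2 - 3*cos(5*s)/10.
Then F(pi) - F(0) = (-6/5) - (6/5) = -12/5.

-12/5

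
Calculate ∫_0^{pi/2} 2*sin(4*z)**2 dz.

pi/2

Use the identity sin^2(4*z) = (1 - cos(8*z))/2.
An antiderivative is F(z) = z - sin(8*z)/8.
Then F(pi/2) - F(0) = (pi/2) - (0) = pi/2.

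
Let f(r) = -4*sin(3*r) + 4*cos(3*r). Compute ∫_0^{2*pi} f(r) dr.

0

An antiderivative is F(r) = 4*sin(3*r)/3 + 4*cos(3*r)/3.
Then F(2*pi) - F(0) = (4/3) - (4/3) = 0.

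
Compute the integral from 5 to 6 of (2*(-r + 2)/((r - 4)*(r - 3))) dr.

log(9/64)

Factor the denominator: r**2 - 7*r + 12 = (r - 3)(r - 4).
Partial fractions: 2*(-r + 2)/((r - 4)*(r - 3)) = 2/(r - 3) - 4/(r - 4).
An antiderivative is F(r) = -4*log(r - 4) + 2*log(r - 3).
Then F(6) - F(5) = (log(9/16)) - (log(4)) = log(9/64).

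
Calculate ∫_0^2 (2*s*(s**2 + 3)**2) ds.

316/3

Let u = s**2 + 3, so du = 2*s ds. When s = 0, u = 3; when s = 2, u = 7.
The integral becomes ∫ u**2 du from 3 to 7, with antiderivative u**3/3.
Back in s: F(s) = (s**2 + 3)**3/3.
Then F(2) - F(0) = (343/3) - (9) = 316/3.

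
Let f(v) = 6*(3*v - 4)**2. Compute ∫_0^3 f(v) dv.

Let u = 3*v - 4, so du = 3 dv. When v = 0, u = -4; when v = 3, u = 5.
The integral becomes 2·∫ u**2 du from -4 to 5, with antiderivative 2*u**3/3.
Back in v: F(v) = 2*(3*v - 4)**3/3.
Then F(3) - F(0) = (250/3) - (-128/3) = 126.

126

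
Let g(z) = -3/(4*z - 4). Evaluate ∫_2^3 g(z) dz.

-3*log(2)/4

An antiderivative is F(z) = -3*log(4*z - 4)/4.
Then F(3) - F(2) = (-9*log(2)/4) - (-3*log(2)/2) = -3*log(2)/4.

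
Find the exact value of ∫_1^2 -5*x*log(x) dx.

15/4 - 10*log(2)

Integrate by parts once (u = ln x, dv = -5*x dx).
An antiderivative is F(x) = -5*x**2*(2*log(x) - 1)/4.
Then F(2) - F(1) = (5 - 10*log(2)) - (5/4) = 15/4 - 10*log(2).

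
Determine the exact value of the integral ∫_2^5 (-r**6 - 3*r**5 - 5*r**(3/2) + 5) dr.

-264711/14 - 50*sqrt(5) + 8*sqrt(2)

By the power rule, an antiderivative is F(r) = -r**7/7 - r**6/2 - 2*r**(5/2) + 5*r.
Then F(5) - F(2) = (-265275/14 - 50*sqrt(5)) - (-282/7 - 8*sqrt(2)) = -264711/14 - 50*sqrt(5) + 8*sqrt(2).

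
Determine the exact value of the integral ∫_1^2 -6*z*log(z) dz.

9/2 - 12*log(2)

Integrate by parts once (u = ln z, dv = -6*z dz).
An antiderivative is F(z) = -3*z**2*(2*log(z) - 1)/2.
Then F(2) - F(1) = (6 - 12*log(2)) - (3/2) = 9/2 - 12*log(2).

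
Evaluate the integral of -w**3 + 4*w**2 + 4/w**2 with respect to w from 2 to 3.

By the power rule, an antiderivative is F(w) = -w**4/4 + 4*w**3/3 - 4/w.
Then F(3) - F(2) = (173/12) - (14/3) = 39/4.

39/4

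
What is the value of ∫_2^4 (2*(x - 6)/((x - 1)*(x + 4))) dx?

Factor the denominator: x**2 + 3*x - 4 = (x + 4)(x - 1).
Partial fractions: 2*(x - 6)/((x - 1)*(x + 4)) = 4/(x + 4) - 2/(x - 1).
An antiderivative is F(x) = -2*log(x - 1) + 4*log(x + 4).
Then F(4) - F(2) = (-2*log(3) + 12*log(2)) - (4*log(2) + 4*log(3)) = -6*log(3) + 8*log(2).

-6*log(3) + 8*log(2)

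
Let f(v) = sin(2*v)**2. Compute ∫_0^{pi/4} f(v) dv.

pi/8

Use the identity sin^2(2*v) = (1 - cos(4*v))/2.
An antiderivative is F(v) = v/2 - sin(4*v)/8.
Then F(pi/4) - F(0) = (pi/8) - (0) = pi/8.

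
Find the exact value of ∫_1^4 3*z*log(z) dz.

Integrate by parts once (u = ln z, dv = 3*z dz).
An antiderivative is F(z) = 3*z**2*(2*log(z) - 1)/4.
Then F(4) - F(1) = (-12 + 48*log(2)) - (-3/4) = -45/4 + 48*log(2).

-45/4 + 48*log(2)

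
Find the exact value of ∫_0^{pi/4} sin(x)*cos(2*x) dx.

-1/3 + sqrt(2)/3

Use the identity sin(x)cos(2*x) = [sin(3*x) + sin(-x)]/2.
An antiderivative is F(x) = cos(x)/2 - cos(3*x)/6.
Then F(pi/4) - F(0) = (sqrt(2)/3) - (1/3) = -1/3 + sqrt(2)/3.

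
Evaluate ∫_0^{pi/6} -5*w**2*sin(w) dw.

-5*sqrt(3) - 5*pi/6 + 5*sqrt(3)*pi**2/72 + 10

Integrate by parts twice (u = w^2, dv = -5*sin(w) dw).
An antiderivative is F(w) = 5*w**2*cos(w) - 10*w*sin(w) - 10*cos(w).
Then F(pi/6) - F(0) = (-5*sqrt(3) - 5*pi/6 + 5*sqrt(3)*pi**2/72) - (-10) = -5*sqrt(3) - 5*pi/6 + 5*sqrt(3)*pi**2/72 + 10.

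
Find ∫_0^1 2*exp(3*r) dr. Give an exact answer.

An antiderivative is F(r) = 2*exp(3*r)/3.
Then F(1) - F(0) = (2*exp(3)/3) - (2/3) = -2/3 + 2*exp(3)/3.

-2/3 + 2*exp(3)/3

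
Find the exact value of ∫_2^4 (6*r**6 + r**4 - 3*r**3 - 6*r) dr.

487064/35

By the power rule, an antiderivative is F(r) = 6*r**7/7 + r**5/5 - 3*r**4/4 - 3*r**2.
Then F(4) - F(2) = (490288/35) - (3224/35) = 487064/35.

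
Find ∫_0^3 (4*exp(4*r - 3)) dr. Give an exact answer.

Let u = 4*r - 3, so du = 4 dr. When r = 0, u = -3; when r = 3, u = 9.
The integral becomes ∫ exp(u) du from -3 to 9, with antiderivative exp(u).
Back in r: F(r) = exp(4*r - 3).
Then F(3) - F(0) = (exp(9)) - (exp(-3)) = -(1 - exp(12))*exp(-3).

-(1 - exp(12))*exp(-3)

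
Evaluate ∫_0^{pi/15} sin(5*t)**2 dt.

-sqrt(3)/40 + pi/30

Use the identity sin^2(5*t) = (1 - cos(10*t))/2.
An antiderivative is F(t) = t/2 - sin(10*t)/20.
Then F(pi/15) - F(0) = (-sqrt(3)/40 + pi/30) - (0) = -sqrt(3)/40 + pi/30.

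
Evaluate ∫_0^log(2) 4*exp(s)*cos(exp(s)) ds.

-4*sin(1) + 4*sin(2)

Let u = exp(s), so du = exp(s) ds. When s = 0, u = 1; when s = log(2), u = 2.
The integral becomes 4·∫ cos(u) du from 1 to 2, with antiderivative 4*sin(u).
Back in s: F(s) = 4*sin(exp(s)).
Then F(log(2)) - F(0) = (4*sin(2)) - (4*sin(1)) = -4*sin(1) + 4*sin(2).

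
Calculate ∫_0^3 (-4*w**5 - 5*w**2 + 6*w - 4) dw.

-516

By the power rule, an antiderivative is F(w) = -2*w**6/3 - 5*w**3/3 + 3*w**2 - 4*w.
Then F(3) - F(0) = (-516) - (0) = -516.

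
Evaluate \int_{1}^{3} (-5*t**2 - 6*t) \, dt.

By the power rule, an antiderivative is F(t) = -5*t**3/3 - 3*t**2.
Then F(3) - F(1) = (-72) - (-14/3) = -202/3.

-202/3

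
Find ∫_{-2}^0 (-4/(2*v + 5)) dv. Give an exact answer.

-log(25)

An antiderivative is F(v) = -2*log(2*v + 5).
Then F(0) - F(-2) = (-log(25)) - (0) = -log(25).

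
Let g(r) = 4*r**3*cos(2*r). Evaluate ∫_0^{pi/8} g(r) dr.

Integrate by parts 3 times (u = r^3, dv = 4*cos(2*r) dr).
An antiderivative is F(r) = 2*r**3*sin(2*r) + 3*r**2*cos(2*r) - 3*r*sin(2*r) - 3*cos(2*r)/2.
Then F(pi/8) - F(0) = (sqrt(2)*(-384 - 96*pi + pi**3 + 12*pi**2)/512) - (-3/2) = -3*sqrt(2)/4 - 3*sqrt(2)*pi/16 + sqrt(2)*pi**3/512 + 3*sqrt(2)*pi**2/128 + 3/2.

-3*sqrt(2)/4 - 3*sqrt(2)*pi/16 + sqrt(2)*pi**3/512 + 3*sqrt(2)*pi**2/128 + 3/2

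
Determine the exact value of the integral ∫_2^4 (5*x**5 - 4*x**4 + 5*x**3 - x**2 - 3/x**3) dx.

1366777/480

By the power rule, an antiderivative is F(x) = 5*x**6/6 - 4*x**5/5 + 5*x**4/4 - x**3/3 + 3/(2*x**2).
Then F(4) - F(2) = (462863/160) - (5453/120) = 1366777/480.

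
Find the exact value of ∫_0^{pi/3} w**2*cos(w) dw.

-sqrt(3) + sqrt(3)*pi**2/18 + pi/3

Integrate by parts twice (u = w^2, dv = cos(w) dw).
An antiderivative is F(w) = w**2*sin(w) + 2*w*cos(w) - 2*sin(w).
Then F(pi/3) - F(0) = (-sqrt(3) + sqrt(3)*pi**2/18 + pi/3) - (0) = -sqrt(3) + sqrt(3)*pi**2/18 + pi/3.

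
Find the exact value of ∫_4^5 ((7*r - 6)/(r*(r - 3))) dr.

log(50)

Factor the denominator: r**2 - 3*r = r(r - 3).
Partial fractions: (7*r - 6)/(r*(r - 3)) = 2/r + 5/(r - 3).
An antiderivative is F(r) = 2*log(r) + 5*log(r - 3).
Then F(5) - F(4) = (2*log(5) + 5*log(2)) - (log(16)) = log(50).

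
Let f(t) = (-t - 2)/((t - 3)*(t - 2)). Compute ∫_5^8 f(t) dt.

-5*log(5) + 9*log(2)

Factor the denominator: t**2 - 5*t + 6 = (t - 2)(t - 3).
Partial fractions: (-t - 2)/((t - 3)*(t - 2)) = 4/(t - 2) - 5/(t - 3).
An antiderivative is F(t) = -5*log(t - 3) + 4*log(t - 2).
Then F(8) - F(5) = (-5*log(5) + 4*log(2) + 4*log(3)) - (log(81/32)) = -5*log(5) + 9*log(2).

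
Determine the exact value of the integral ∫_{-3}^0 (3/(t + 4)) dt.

An antiderivative is F(t) = 3*log(t + 4).
Then F(0) - F(-3) = (log(64)) - (0) = log(64).

log(64)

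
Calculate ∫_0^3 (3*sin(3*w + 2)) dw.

Let u = 3*w + 2, so du = 3 dw. When w = 0, u = 2; when w = 3, u = 11.
The integral becomes ∫ sin(u) du from 2 to 11, with antiderivative -cos(u).
Back in w: F(w) = -cos(3*w + 2).
Then F(3) - F(0) = (-cos(11)) - (-cos(2)) = cos(2) - cos(11).

cos(2) - cos(11)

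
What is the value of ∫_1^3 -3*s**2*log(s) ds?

Integrate by parts once (u = ln s, dv = -3*s**2 ds).
An antiderivative is F(s) = -s**3*(3*log(s) - 1)/3.
Then F(3) - F(1) = (9 - 27*log(3)) - (1/3) = 26/3 - 27*log(3).

26/3 - 27*log(3)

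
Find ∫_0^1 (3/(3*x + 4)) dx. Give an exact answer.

log(7/4)

Let u = 3*x + 4, so du = 3 dx. When x = 0, u = 4; when x = 1, u = 7.
The integral becomes ∫ 1/u du from 4 to 7, with antiderivative log(u).
Back in x: F(x) = log(3*x + 4).
Then F(1) - F(0) = (log(7)) - (log(4)) = log(7/4).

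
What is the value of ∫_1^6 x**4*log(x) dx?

-311 + 7776*log(6)/5

Integrate by parts once (u = ln x, dv = x**4 dx).
An antiderivative is F(x) = x**5*(5*log(x) - 1)/25.
Then F(6) - F(1) = (-7776/25 + 7776*log(6)/5) - (-1/25) = -311 + 7776*log(6)/5.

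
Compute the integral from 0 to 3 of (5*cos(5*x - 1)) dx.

sin(1) + sin(14)

Let u = 5*x - 1, so du = 5 dx. When x = 0, u = -1; when x = 3, u = 14.
The integral becomes ∫ cos(u) du from -1 to 14, with antiderivative sin(u).
Back in x: F(x) = sin(5*x - 1).
Then F(3) - F(0) = (sin(14)) - (-sin(1)) = sin(1) + sin(14).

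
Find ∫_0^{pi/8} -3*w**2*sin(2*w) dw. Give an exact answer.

Integrate by parts twice (u = w^2, dv = -3*sin(2*w) dw).
An antiderivative is F(w) = 3*w**2*cos(2*w)/2 - 3*w*sin(2*w)/2 - 3*cos(2*w)/4.
Then F(pi/8) - F(0) = (3*sqrt(2)*(-32 - 8*pi + pi**2)/256) - (-3/4) = -3*sqrt(2)/8 - 3*sqrt(2)*pi/32 + 3*sqrt(2)*pi**2/256 + 3/4.

-3*sqrt(2)/8 - 3*sqrt(2)*pi/32 + 3*sqrt(2)*pi**2/256 + 3/4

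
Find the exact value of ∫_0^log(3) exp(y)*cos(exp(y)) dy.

-sin(1) + sin(3)

Let u = exp(y), so du = exp(y) dy. When y = 0, u = 1; when y = log(3), u = 3.
The integral becomes ∫ cos(u) du from 1 to 3, with antiderivative sin(u).
Back in y: F(y) = sin(exp(y)).
Then F(log(3)) - F(0) = (sin(3)) - (sin(1)) = -sin(1) + sin(3).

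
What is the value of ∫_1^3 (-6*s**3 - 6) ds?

-132

By the power rule, an antiderivative is F(s) = -3*s**4/2 - 6*s.
Then F(3) - F(1) = (-279/2) - (-15/2) = -132.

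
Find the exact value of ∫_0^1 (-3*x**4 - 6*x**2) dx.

By the power rule, an antiderivative is F(x) = -3*x**5/5 - 2*x**3.
Then F(1) - F(0) = (-13/5) - (0) = -13/5.

-13/5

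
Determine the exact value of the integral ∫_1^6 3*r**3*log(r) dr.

Integrate by parts once (u = ln r, dv = 3*r**3 dr).
An antiderivative is F(r) = 3*r**4*(4*log(r) - 1)/16.
Then F(6) - F(1) = (-243 + 972*log(2) + 972*log(3)) - (-3/16) = -3885/16 + 972*log(2) + 972*log(3).

-3885/16 + 972*log(2) + 972*log(3)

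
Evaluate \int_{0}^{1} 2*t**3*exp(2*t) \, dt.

3/4 + exp(2)/4

Integrate by parts 3 times (u = t^3, dv = 2*exp(2*t) dt).
An antiderivative is F(t) = (4*t**3 - 6*t**2 + 6*t - 3)*exp(2*t)/4.
Then F(1) - F(0) = (exp(2)/4) - (-3/4) = 3/4 + exp(2)/4.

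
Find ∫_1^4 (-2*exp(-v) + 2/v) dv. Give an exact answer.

An antiderivative is F(v) = 2*log(v) + 2*exp(-v).
Then F(4) - F(1) = (2*exp(-4) + 4*log(2)) - (2*exp(-1)) = -2*exp(-1) + 2*exp(-4) + 4*log(2).

-2*exp(-1) + 2*exp(-4) + 4*log(2)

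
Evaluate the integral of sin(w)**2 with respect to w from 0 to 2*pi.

pi

Use the identity sin^2(w) = (1 - cos(2*w))/2.
An antiderivative is F(w) = w/2 - sin(2*w)/4.
Then F(2*pi) - F(0) = (pi) - (0) = pi.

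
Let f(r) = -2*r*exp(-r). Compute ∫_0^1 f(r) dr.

-2 + 4*exp(-1)

Integrate by parts once (u = r, dv = -2*exp(-r) dr).
An antiderivative is F(r) = (2*r + 2)*exp(-r).
Then F(1) - F(0) = (4*exp(-1)) - (2) = -2 + 4*exp(-1).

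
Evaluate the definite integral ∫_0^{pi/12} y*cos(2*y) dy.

Integrate by parts once (u = y, dv = cos(2*y) dy).
An antiderivative is F(y) = y*sin(2*y)/2 + cos(2*y)/4.
Then F(pi/12) - F(0) = (pi/48 + sqrt(3)/8) - (1/4) = -1/4 + pi/48 + sqrt(3)/8.

-1/4 + pi/48 + sqrt(3)/8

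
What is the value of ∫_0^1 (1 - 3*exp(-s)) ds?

-2 + 3*exp(-1)

An antiderivative is F(s) = s + 3*exp(-s).
Then F(1) - F(0) = (1 + 3*exp(-1)) - (3) = -2 + 3*exp(-1).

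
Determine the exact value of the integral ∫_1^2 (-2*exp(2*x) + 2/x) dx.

-exp(4) + log(4) + exp(2)

An antiderivative is F(x) = -exp(2*x) + 2*log(x).
Then F(2) - F(1) = (-exp(4) + log(4)) - (-exp(2)) = -exp(4) + log(4) + exp(2).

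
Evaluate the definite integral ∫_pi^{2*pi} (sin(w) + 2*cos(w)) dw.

-2

An antiderivative is F(w) = 2*sin(w) - cos(w).
Then F(2*pi) - F(pi) = (-1) - (1) = -2.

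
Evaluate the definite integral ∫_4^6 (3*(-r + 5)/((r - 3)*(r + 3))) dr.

Factor the denominator: r**2 - 9 = (r + 3)(r - 3).
Partial fractions: 3*(-r + 5)/((r - 3)*(r + 3)) = -4/(r + 3) + 1/(r - 3).
An antiderivative is F(r) = log(r - 3) - 4*log(r + 3).
Then F(6) - F(4) = (-7*log(3)) - (-4*log(7)) = -7*log(3) + 4*log(7).

-7*log(3) + 4*log(7)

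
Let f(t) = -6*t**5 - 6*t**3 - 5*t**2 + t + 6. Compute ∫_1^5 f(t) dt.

By the power rule, an antiderivative is F(t) = -t**6 - 3*t**4/2 - 5*t**3/3 + t**2/2 + 6*t.
Then F(5) - F(1) = (-50185/3) - (7/3) = -50192/3.

-50192/3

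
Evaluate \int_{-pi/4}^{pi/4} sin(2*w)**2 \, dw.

pi/4

Use the identity sin^2(2*w) = (1 - cos(4*w))/2.
An antiderivative is F(w) = w/2 - sin(4*w)/8.
Then F(pi/4) - F(-pi/4) = (pi/8) - (-pi/8) = pi/4.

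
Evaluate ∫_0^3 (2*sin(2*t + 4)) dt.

cos(4) - cos(10)

Let u = 2*t + 4, so du = 2 dt. When t = 0, u = 4; when t = 3, u = 10.
The integral becomes ∫ sin(u) du from 4 to 10, with antiderivative -cos(u).
Back in t: F(t) = -cos(2*t + 4).
Then F(3) - F(0) = (-cos(10)) - (-cos(4)) = cos(4) - cos(10).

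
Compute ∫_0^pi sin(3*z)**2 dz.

pi/2

Use the identity sin^2(3*z) = (1 - cos(6*z))/2.
An antiderivative is F(z) = z/2 - sin(6*z)/12.
Then F(pi) - F(0) = (pi/2) - (0) = pi/2.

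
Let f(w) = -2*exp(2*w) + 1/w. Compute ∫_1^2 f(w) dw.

An antiderivative is F(w) = -exp(2*w) + log(w).
Then F(2) - F(1) = (-exp(4) + log(2)) - (-exp(2)) = -exp(4) + log(2) + exp(2).

-exp(4) + log(2) + exp(2)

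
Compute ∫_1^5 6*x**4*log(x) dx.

-18744/25 + 3750*log(5)

Integrate by parts once (u = ln x, dv = 6*x**4 dx).
An antiderivative is F(x) = 6*x**5*(5*log(x) - 1)/25.
Then F(5) - F(1) = (-750 + 3750*log(5)) - (-6/25) = -18744/25 + 3750*log(5).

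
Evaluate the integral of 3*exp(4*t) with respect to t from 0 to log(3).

60

Let u = exp(t), so du = exp(t) dt. When t = 0, u = 1; when t = log(3), u = 3.
The integral becomes 3·∫ u**3 du from 1 to 3, with antiderivative 3*u**4/4.
Back in t: F(t) = 3*exp(4*t)/4.
Then F(log(3)) - F(0) = (243/4) - (3/4) = 60.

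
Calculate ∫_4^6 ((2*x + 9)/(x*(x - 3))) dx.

Factor the denominator: x**2 - 3*x = x(x - 3).
Partial fractions: (2*x + 9)/(x*(x - 3)) = -3/x + 5/(x - 3).
An antiderivative is F(x) = -3*log(x) + 5*log(x - 3).
Then F(6) - F(4) = (log(9/8)) - (-log(64)) = log(72).

log(72)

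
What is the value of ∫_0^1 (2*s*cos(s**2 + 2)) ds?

Let u = s**2 + 2, so du = 2*s ds. When s = 0, u = 2; when s = 1, u = 3.
The integral becomes ∫ cos(u) du from 2 to 3, with antiderivative sin(u).
Back in s: F(s) = sin(s**2 + 2).
Then F(1) - F(0) = (sin(3)) - (sin(2)) = -sin(2) + sin(3).

-sin(2) + sin(3)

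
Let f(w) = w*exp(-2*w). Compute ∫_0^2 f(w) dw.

(-5 + exp(4))*exp(-4)/4

Integrate by parts once (u = w, dv = exp(-2*w) dw).
An antiderivative is F(w) = (-2*w - 1)*exp(-2*w)/4.
Then F(2) - F(0) = (-5*exp(-4)/4) - (-1/4) = (-5 + exp(4))*exp(-4)/4.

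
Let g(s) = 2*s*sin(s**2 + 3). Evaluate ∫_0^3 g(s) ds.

cos(3) - cos(12)

Let u = s**2 + 3, so du = 2*s ds. When s = 0, u = 3; when s = 3, u = 12.
The integral becomes ∫ sin(u) du from 3 to 12, with antiderivative -cos(u).
Back in s: F(s) = -cos(s**2 + 3).
Then F(3) - F(0) = (-cos(12)) - (-cos(3)) = cos(3) - cos(12).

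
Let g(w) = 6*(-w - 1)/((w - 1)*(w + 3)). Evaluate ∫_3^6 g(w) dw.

Factor the denominator: w**2 + 2*w - 3 = (w + 3)(w - 1).
Partial fractions: 6*(-w - 1)/((w - 1)*(w + 3)) = -3/(w + 3) - 3/(w - 1).
An antiderivative is F(w) = -3*log(w - 1) - 3*log(w + 3).
Then F(6) - F(3) = (-6*log(3) - 3*log(5)) - (-6*log(2) - 3*log(3)) = -3*log(5) - 3*log(3) + 6*log(2).

-3*log(5) - 3*log(3) + 6*log(2)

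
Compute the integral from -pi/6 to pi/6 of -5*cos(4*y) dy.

An antiderivative is F(y) = -5*sin(4*y)/4.
Then F(pi/6) - F(-pi/6) = (-5*sqrt(3)/8) - (5*sqrt(3)/8) = -5*sqrt(3)/4.

-5*sqrt(3)/4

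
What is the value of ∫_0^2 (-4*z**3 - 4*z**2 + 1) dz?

-74/3

By the power rule, an antiderivative is F(z) = -z**4 - 4*z**3/3 + z.
Then F(2) - F(0) = (-74/3) - (0) = -74/3.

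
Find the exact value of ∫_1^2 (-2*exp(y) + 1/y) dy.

-2*exp(2) + log(2) + 2*exp(1)

An antiderivative is F(y) = -2*exp(y) + log(y).
Then F(2) - F(1) = (-2*exp(2) + log(2)) - (-2*exp(1)) = -2*exp(2) + log(2) + 2*exp(1).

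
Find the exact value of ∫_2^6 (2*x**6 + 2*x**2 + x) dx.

1682096/21

By the power rule, an antiderivative is F(x) = 2*x**7/7 + 2*x**3/3 + x**2/2.
Then F(6) - F(2) = (561006/7) - (922/21) = 1682096/21.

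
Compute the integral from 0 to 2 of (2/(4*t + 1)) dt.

log(3)

An antiderivative is F(t) = log(4*t + 1)/2.
Then F(2) - F(0) = (log(3)) - (0) = log(3).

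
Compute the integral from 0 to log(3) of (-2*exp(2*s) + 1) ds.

-8 + log(3)

An antiderivative is F(s) = -exp(2*s) + s.
Then F(log(3)) - F(0) = (-9 + log(3)) - (-1) = -8 + log(3).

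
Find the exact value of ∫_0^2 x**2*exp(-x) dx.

2 - 10*exp(-2)

Integrate by parts twice (u = x^2, dv = exp(-x) dx).
An antiderivative is F(x) = (-x**2 - 2*x - 2)*exp(-x).
Then F(2) - F(0) = (-10*exp(-2)) - (-2) = 2 - 10*exp(-2).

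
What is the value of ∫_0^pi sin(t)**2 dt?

pi/2

Use the identity sin^2(t) = (1 - cos(2*t))/2.
An antiderivative is F(t) = t/2 - sin(2*t)/4.
Then F(pi) - F(0) = (pi/2) - (0) = pi/2.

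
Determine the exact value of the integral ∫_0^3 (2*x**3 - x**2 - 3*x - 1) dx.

By the power rule, an antiderivative is F(x) = x**4/2 - x**3/3 - 3*x**2/2 - x.
Then F(3) - F(0) = (15) - (0) = 15.

15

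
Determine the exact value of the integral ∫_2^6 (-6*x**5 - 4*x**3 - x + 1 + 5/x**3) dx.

-430951/9

By the power rule, an antiderivative is F(x) = -x**6 - x**4 - x**2/2 + x - 5/(2*x**2).
Then F(6) - F(2) = (-3453413/72) - (-645/8) = -430951/9.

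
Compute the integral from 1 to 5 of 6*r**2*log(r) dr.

Integrate by parts once (u = ln r, dv = 6*r**2 dr).
An antiderivative is F(r) = 2*r**3*(3*log(r) - 1)/3.
Then F(5) - F(1) = (-250/3 + 250*log(5)) - (-2/3) = -248/3 + 250*log(5).

-248/3 + 250*log(5)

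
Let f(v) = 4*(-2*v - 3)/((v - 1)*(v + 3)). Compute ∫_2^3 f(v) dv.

Factor the denominator: v**2 + 2*v - 3 = (v + 3)(v - 1).
Partial fractions: 4*(-2*v - 3)/((v - 1)*(v + 3)) = -3/(v + 3) - 5/(v - 1).
An antiderivative is F(v) = -5*log(v - 1) - 3*log(v + 3).
Then F(3) - F(2) = (-8*log(2) - 3*log(3)) - (-3*log(5)) = -8*log(2) - 3*log(3) + 3*log(5).

-8*log(2) - 3*log(3) + 3*log(5)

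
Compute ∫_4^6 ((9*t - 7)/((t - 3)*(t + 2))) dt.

Factor the denominator: t**2 - t - 6 = (t + 2)(t - 3).
Partial fractions: (9*t - 7)/((t - 3)*(t + 2)) = 5/(t + 2) + 4/(t - 3).
An antiderivative is F(t) = 4*log(t - 3) + 5*log(t + 2).
Then F(6) - F(4) = (4*log(3) + 15*log(2)) - (5*log(2) + 5*log(3)) = -log(3) + 10*log(2).

-log(3) + 10*log(2)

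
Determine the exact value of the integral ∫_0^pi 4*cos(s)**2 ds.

Use the identity cos^2(s) = (1 + cos(2*s))/2.
An antiderivative is F(s) = 2*s + sin(2*s).
Then F(pi) - F(0) = (2*pi) - (0) = 2*pi.

2*pi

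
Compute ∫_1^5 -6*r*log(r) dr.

Integrate by parts once (u = ln r, dv = -6*r dr).
An antiderivative is F(r) = -3*r**2*(2*log(r) - 1)/2.
Then F(5) - F(1) = (75/2 - 75*log(5)) - (3/2) = 36 - 75*log(5).

36 - 75*log(5)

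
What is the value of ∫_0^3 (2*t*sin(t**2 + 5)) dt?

-cos(14) + cos(5)

Let u = t**2 + 5, so du = 2*t dt. When t = 0, u = 5; when t = 3, u = 14.
The integral becomes ∫ sin(u) du from 5 to 14, with antiderivative -cos(u).
Back in t: F(t) = -cos(t**2 + 5).
Then F(3) - F(0) = (-cos(14)) - (-cos(5)) = -cos(14) + cos(5).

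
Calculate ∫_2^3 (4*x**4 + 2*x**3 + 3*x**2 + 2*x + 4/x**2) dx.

By the power rule, an antiderivative is F(x) = 4*x**5/5 + x**4/2 + x**3 + x**2 - 4/x.
Then F(3) - F(2) = (8087/30) - (218/5) = 6779/30.

6779/30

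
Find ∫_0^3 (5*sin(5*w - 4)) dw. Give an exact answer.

Let u = 5*w - 4, so du = 5 dw. When w = 0, u = -4; when w = 3, u = 11.
The integral becomes ∫ sin(u) du from -4 to 11, with antiderivative -cos(u).
Back in w: F(w) = -cos(5*w - 4).
Then F(3) - F(0) = (-cos(11)) - (-cos(4)) = cos(4) - cos(11).

cos(4) - cos(11)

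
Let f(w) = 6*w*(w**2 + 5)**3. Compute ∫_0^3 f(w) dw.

Let u = w**2 + 5, so du = 2*w dw. When w = 0, u = 5; when w = 3, u = 14.
The integral becomes 3·∫ u**3 du from 5 to 14, with antiderivative 3*u**4/4.
Back in w: F(w) = 3*(w**2 + 5)**4/4.
Then F(3) - F(0) = (28812) - (1875/4) = 113373/4.

113373/4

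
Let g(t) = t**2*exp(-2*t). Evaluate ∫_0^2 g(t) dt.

Integrate by parts twice (u = t^2, dv = exp(-2*t) dt).
An antiderivative is F(t) = (-2*t**2 - 2*t - 1)*exp(-2*t)/4.
Then F(2) - F(0) = (-13*exp(-4)/4) - (-1/4) = (-13 + exp(4))*exp(-4)/4.

(-13 + exp(4))*exp(-4)/4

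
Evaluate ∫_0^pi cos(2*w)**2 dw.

pi/2

Use the identity cos^2(2*w) = (1 + cos(4*w))/2.
An antiderivative is F(w) = w/2 + sin(4*w)/8.
Then F(pi) - F(0) = (pi/2) - (0) = pi/2.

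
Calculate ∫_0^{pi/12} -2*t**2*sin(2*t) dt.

-sqrt(3)/4 - pi/24 + sqrt(3)*pi**2/288 + 1/2

Integrate by parts twice (u = t^2, dv = -2*sin(2*t) dt).
An antiderivative is F(t) = t**2*cos(2*t) - t*sin(2*t) - cos(2*t)/2.
Then F(pi/12) - F(0) = (-sqrt(3)/4 - pi/24 + sqrt(3)*pi**2/288) - (-1/2) = -sqrt(3)/4 - pi/24 + sqrt(3)*pi**2/288 + 1/2.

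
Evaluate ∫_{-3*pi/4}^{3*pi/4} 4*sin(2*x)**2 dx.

3*pi

Use the identity sin^2(2*x) = (1 - cos(4*x))/2.
An antiderivative is F(x) = 2*x - sin(4*x)/2.
Then F(3*pi/4) - F(-3*pi/4) = (3*pi/2) - (-3*pi/2) = 3*pi.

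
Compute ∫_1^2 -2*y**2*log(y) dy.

14/9 - 16*log(2)/3

Integrate by parts once (u = ln y, dv = -2*y**2 dy).
An antiderivative is F(y) = -2*y**3*(3*log(y) - 1)/9.
Then F(2) - F(1) = (16/9 - 16*log(2)/3) - (2/9) = 14/9 - 16*log(2)/3.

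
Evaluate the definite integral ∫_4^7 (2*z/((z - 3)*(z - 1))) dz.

log(32)

Factor the denominator: z**2 - 4*z + 3 = (z - 1)(z - 3).
Partial fractions: 2*z/((z - 3)*(z - 1)) = -1/(z - 1) + 3/(z - 3).
An antiderivative is F(z) = 3*log(z - 3) - log(z - 1).
Then F(7) - F(4) = (log(32/3)) - (-log(3)) = log(32).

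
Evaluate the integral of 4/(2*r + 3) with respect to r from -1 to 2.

log(49)

An antiderivative is F(r) = 2*log(2*r + 3).
Then F(2) - F(-1) = (log(49)) - (0) = log(49).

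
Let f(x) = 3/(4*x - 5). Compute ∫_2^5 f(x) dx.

An antiderivative is F(x) = 3*log(4*x - 5)/4.
Then F(5) - F(2) = (3*log(15)/4) - (3*log(3)/4) = 3*log(5)/4.

3*log(5)/4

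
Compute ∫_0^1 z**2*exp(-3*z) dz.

2/27 - 17*exp(-3)/27

Integrate by parts twice (u = z^2, dv = exp(-3*z) dz).
An antiderivative is F(z) = (-9*z**2 - 6*z - 2)*exp(-3*z)/27.
Then F(1) - F(0) = (-17*exp(-3)/27) - (-2/27) = 2/27 - 17*exp(-3)/27.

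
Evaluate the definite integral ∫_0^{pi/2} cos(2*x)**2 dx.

pi/4

Use the identity cos^2(2*x) = (1 + cos(4*x))/2.
An antiderivative is F(x) = x/2 + sin(4*x)/8.
Then F(pi/2) - F(0) = (pi/4) - (0) = pi/4.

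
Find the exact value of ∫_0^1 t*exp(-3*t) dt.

Integrate by parts once (u = t, dv = exp(-3*t) dt).
An antiderivative is F(t) = (-3*t - 1)*exp(-3*t)/9.
Then F(1) - F(0) = (-4*exp(-3)/9) - (-1/9) = (-4 + exp(3))*exp(-3)/9.

(-4 + exp(3))*exp(-3)/9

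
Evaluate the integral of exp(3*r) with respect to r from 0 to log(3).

Let u = exp(r), so du = exp(r) dr. When r = 0, u = 1; when r = log(3), u = 3.
The integral becomes ∫ u**2 du from 1 to 3, with antiderivative u**3/3.
Back in r: F(r) = exp(3*r)/3.
Then F(log(3)) - F(0) = (9) - (1/3) = 26/3.

26/3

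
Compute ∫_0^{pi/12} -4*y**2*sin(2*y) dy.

Integrate by parts twice (u = y^2, dv = -4*sin(2*y) dy).
An antiderivative is F(y) = 2*y**2*cos(2*y) - 2*y*sin(2*y) - cos(2*y).
Then F(pi/12) - F(0) = (-sqrt(3)/2 - pi/12 + sqrt(3)*pi**2/144) - (-1) = -sqrt(3)/2 - pi/12 + sqrt(3)*pi**2/144 + 1.

-sqrt(3)/2 - pi/12 + sqrt(3)*pi**2/144 + 1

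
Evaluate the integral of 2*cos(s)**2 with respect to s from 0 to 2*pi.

2*pi

Use the identity cos^2(s) = (1 + cos(2*s))/2.
An antiderivative is F(s) = s + sin(2*s)/2.
Then F(2*pi) - F(0) = (2*pi) - (0) = 2*pi.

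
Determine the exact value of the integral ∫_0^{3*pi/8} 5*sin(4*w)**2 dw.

Use the identity sin^2(4*w) = (1 - cos(8*w))/2.
An antiderivative is F(w) = 5*w/2 - 5*sin(8*w)/16.
Then F(3*pi/8) - F(0) = (15*pi/16) - (0) = 15*pi/16.

15*pi/16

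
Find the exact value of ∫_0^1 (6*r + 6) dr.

By the power rule, an antiderivative is F(r) = 3*r**2 + 6*r.
Then F(1) - F(0) = (9) - (0) = 9.

9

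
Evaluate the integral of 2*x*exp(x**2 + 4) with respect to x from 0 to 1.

-exp(4) + exp(5)

Let u = x**2 + 4, so du = 2*x dx. When x = 0, u = 4; when x = 1, u = 5.
The integral becomes ∫ exp(u) du from 4 to 5, with antiderivative exp(u).
Back in x: F(x) = exp(x**2 + 4).
Then F(1) - F(0) = (exp(5)) - (exp(4)) = -exp(4) + exp(5).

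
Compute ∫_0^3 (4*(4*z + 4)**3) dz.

16320

Let u = 4*z + 4, so du = 4 dz. When z = 0, u = 4; when z = 3, u = 16.
The integral becomes ∫ u**3 du from 4 to 16, with antiderivative u**4/4.
Back in z: F(z) = (4*z + 4)**4/4.
Then F(3) - F(0) = (16384) - (64) = 16320.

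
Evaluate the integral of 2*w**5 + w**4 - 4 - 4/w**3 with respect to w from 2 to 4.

61361/40

By the power rule, an antiderivative is F(w) = w**6/3 + w**5/5 - 4*w + 2/w**2.
Then F(4) - F(2) = (186511/120) - (607/30) = 61361/40.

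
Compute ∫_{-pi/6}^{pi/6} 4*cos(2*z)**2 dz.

sqrt(3)/2 + 2*pi/3

Use the identity cos^2(2*z) = (1 + cos(4*z))/2.
An antiderivative is F(z) = 2*z + sin(4*z)/2.
Then F(pi/6) - F(-pi/6) = (sqrt(3)/4 + pi/3) - (-pi/3 - sqrt(3)/4) = sqrt(3)/2 + 2*pi/3.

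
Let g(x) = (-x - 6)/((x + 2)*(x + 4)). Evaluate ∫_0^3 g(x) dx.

Factor the denominator: x**2 + 6*x + 8 = (x + 4)(x + 2).
Partial fractions: (-x - 6)/((x + 2)*(x + 4)) = 1/(x + 4) - 2/(x + 2).
An antiderivative is F(x) = -2*log(x + 2) + log(x + 4).
Then F(3) - F(0) = (log(7/25)) - (0) = log(7/25).

log(7/25)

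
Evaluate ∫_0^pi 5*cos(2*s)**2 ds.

Use the identity cos^2(2*s) = (1 + cos(4*s))/2.
An antiderivative is F(s) = 5*s/2 + 5*sin(4*s)/8.
Then F(pi) - F(0) = (5*pi/2) - (0) = 5*pi/2.

5*pi/2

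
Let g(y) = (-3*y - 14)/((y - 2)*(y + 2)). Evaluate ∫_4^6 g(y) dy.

Factor the denominator: y**2 - 4 = (y + 2)(y - 2).
Partial fractions: (-3*y - 14)/((y - 2)*(y + 2)) = 2/(y + 2) - 5/(y - 2).
An antiderivative is F(y) = -5*log(y - 2) + 2*log(y + 2).
Then F(6) - F(4) = (-log(16)) - (log(9/8)) = -log(18).

-log(18)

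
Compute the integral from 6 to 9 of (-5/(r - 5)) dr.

-10*log(2)

An antiderivative is F(r) = -5*log(r - 5).
Then F(9) - F(6) = (-10*log(2)) - (0) = -10*log(2).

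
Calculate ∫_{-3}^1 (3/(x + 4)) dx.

3*log(5)

An antiderivative is F(x) = 3*log(x + 4).
Then F(1) - F(-3) = (3*log(5)) - (0) = 3*log(5).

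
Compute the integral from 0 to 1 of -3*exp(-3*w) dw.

-1 + exp(-3)

An antiderivative is F(w) = exp(-3*w).
Then F(1) - F(0) = (exp(-3)) - (1) = -1 + exp(-3).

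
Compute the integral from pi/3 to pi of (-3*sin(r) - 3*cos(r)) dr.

-9/2 + 3*sqrt(3)/2

An antiderivative is F(r) = -3*sin(r) + 3*cos(r).
Then F(pi) - F(pi/3) = (-3) - (3/2 - 3*sqrt(3)/2) = -9/2 + 3*sqrt(3)/2.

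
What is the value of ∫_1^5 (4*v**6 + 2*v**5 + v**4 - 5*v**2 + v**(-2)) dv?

By the power rule, an antiderivative is F(v) = 4*v**7/7 + v**6/3 + v**5/5 - 5*v**3/3 - 1/v.
Then F(5) - F(1) = (1759368/35) - (-164/105) = 5278268/105.

5278268/105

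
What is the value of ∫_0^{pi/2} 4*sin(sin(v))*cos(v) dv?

4 - 4*cos(1)

Let u = sin(v), so du = cos(v) dv. When v = 0, u = 0; when v = pi/2, u = 1.
The integral becomes 4·∫ sin(u) du from 0 to 1, with antiderivative -4*cos(u).
Back in v: F(v) = -4*cos(sin(v)).
Then F(pi/2) - F(0) = (-4*cos(1)) - (-4) = 4 - 4*cos(1).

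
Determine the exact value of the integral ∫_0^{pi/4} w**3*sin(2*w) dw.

-3/8 + 3*pi**2/64

Integrate by parts 3 times (u = w^3, dv = sin(2*w) dw).
An antiderivative is F(w) = -w**3*cos(2*w)/2 + 3*w**2*sin(2*w)/4 + 3*w*cos(2*w)/4 - 3*sin(2*w)/8.
Then F(pi/4) - F(0) = (-3/8 + 3*pi**2/64) - (0) = -3/8 + 3*pi**2/64.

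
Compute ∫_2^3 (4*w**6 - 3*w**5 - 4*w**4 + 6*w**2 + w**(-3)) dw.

By the power rule, an antiderivative is F(w) = 4*w**7/7 - w**6/2 - 4*w**5/5 + 2*w**3 - 1/(2*w**2).
Then F(3) - F(2) = (234599/315) - (8797/280) = 1797619/2520.

1797619/2520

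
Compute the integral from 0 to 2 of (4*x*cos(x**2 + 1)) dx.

Let u = x**2 + 1, so du = 2*x dx. When x = 0, u = 1; when x = 2, u = 5.
The integral becomes 2·∫ cos(u) du from 1 to 5, with antiderivative 2*sin(u).
Back in x: F(x) = 2*sin(x**2 + 1).
Then F(2) - F(0) = (2*sin(5)) - (2*sin(1)) = 2*sin(5) - 2*sin(1).

2*sin(5) - 2*sin(1)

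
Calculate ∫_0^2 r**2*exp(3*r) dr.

Integrate by parts twice (u = r^2, dv = exp(3*r) dr).
An antiderivative is F(r) = (9*r**2 - 6*r + 2)*exp(3*r)/27.
Then F(2) - F(0) = (26*exp(6)/27) - (2/27) = -2/27 + 26*exp(6)/27.

-2/27 + 26*exp(6)/27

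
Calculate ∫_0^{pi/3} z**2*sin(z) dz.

-1 - pi**2/18 + sqrt(3)*pi/3

Integrate by parts twice (u = z^2, dv = sin(z) dz).
An antiderivative is F(z) = -z**2*cos(z) + 2*z*sin(z) + 2*cos(z).
Then F(pi/3) - F(0) = (-pi**2/18 + 1 + sqrt(3)*pi/3) - (2) = -1 - pi**2/18 + sqrt(3)*pi/3.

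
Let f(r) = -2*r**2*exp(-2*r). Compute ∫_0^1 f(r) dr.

Integrate by parts twice (u = r^2, dv = -2*exp(-2*r) dr).
An antiderivative is F(r) = (2*r**2 + 2*r + 1)*exp(-2*r)/2.
Then F(1) - F(0) = (5*exp(-2)/2) - (1/2) = (5 - exp(2))*exp(-2)/2.

(5 - exp(2))*exp(-2)/2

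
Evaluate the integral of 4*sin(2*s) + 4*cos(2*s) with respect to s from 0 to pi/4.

4

An antiderivative is F(s) = 2*sin(2*s) - 2*cos(2*s).
Then F(pi/4) - F(0) = (2) - (-2) = 4.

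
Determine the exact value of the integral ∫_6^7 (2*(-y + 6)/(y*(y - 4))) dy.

-3*log(7) + 2*log(2) + 4*log(3)

Factor the denominator: y**2 - 4*y = y(y - 4).
Partial fractions: 2*(-y + 6)/(y*(y - 4)) = -3/y + 1/(y - 4).
An antiderivative is F(y) = -3*log(y) + log(y - 4).
Then F(7) - F(6) = (-3*log(7) + log(3)) - (-3*log(3) - 2*log(2)) = -3*log(7) + 2*log(2) + 4*log(3).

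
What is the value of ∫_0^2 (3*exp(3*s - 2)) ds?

Let u = 3*s - 2, so du = 3 ds. When s = 0, u = -2; when s = 2, u = 4.
The integral becomes ∫ exp(u) du from -2 to 4, with antiderivative exp(u).
Back in s: F(s) = exp(3*s - 2).
Then F(2) - F(0) = (exp(4)) - (exp(-2)) = -(1 - exp(6))*exp(-2).

-(1 - exp(6))*exp(-2)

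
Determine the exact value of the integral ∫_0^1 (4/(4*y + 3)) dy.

log(7/3)

An antiderivative is F(y) = log(4*y + 3).
Then F(1) - F(0) = (log(7)) - (log(3)) = log(7/3).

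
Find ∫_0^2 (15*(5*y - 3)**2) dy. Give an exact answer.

Let u = 5*y - 3, so du = 5 dy. When y = 0, u = -3; when y = 2, u = 7.
The integral becomes 3·∫ u**2 du from -3 to 7, with antiderivative u**3.
Back in y: F(y) = (5*y - 3)**3.
Then F(2) - F(0) = (343) - (-27) = 370.

370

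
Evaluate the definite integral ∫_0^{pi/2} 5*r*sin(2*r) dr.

Integrate by parts once (u = r, dv = 5*sin(2*r) dr).
An antiderivative is F(r) = -5*r*cos(2*r)/2 + 5*sin(2*r)/4.
Then F(pi/2) - F(0) = (5*pi/4) - (0) = 5*pi/4.

5*pi/4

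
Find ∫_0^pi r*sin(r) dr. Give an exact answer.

Integrate by parts once (u = r, dv = sin(r) dr).
An antiderivative is F(r) = -r*cos(r) + sin(r).
Then F(pi) - F(0) = (pi) - (0) = pi.

pi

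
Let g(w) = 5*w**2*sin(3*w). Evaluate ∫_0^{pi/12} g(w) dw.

Integrate by parts twice (u = w^2, dv = 5*sin(3*w) dw).
An antiderivative is F(w) = -5*w**2*cos(3*w)/3 + 10*w*sin(3*w)/9 + 10*cos(3*w)/27.
Then F(pi/12) - F(0) = (5*sqrt(2)*(-pi**2 + 8*pi + 32)/864) - (10/27) = -10/27 - 5*sqrt(2)*pi**2/864 + 5*sqrt(2)*pi/108 + 5*sqrt(2)/27.

-10/27 - 5*sqrt(2)*pi**2/864 + 5*sqrt(2)*pi/108 + 5*sqrt(2)/27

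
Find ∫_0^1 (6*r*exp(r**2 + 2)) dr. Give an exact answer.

Let u = r**2 + 2, so du = 2*r dr. When r = 0, u = 2; when r = 1, u = 3.
The integral becomes 3·∫ exp(u) du from 2 to 3, with antiderivative 3*exp(u).
Back in r: F(r) = 3*exp(r**2 + 2).
Then F(1) - F(0) = (3*exp(3)) - (3*exp(2)) = -3*(1 - exp(1))*exp(2).

-3*(1 - exp(1))*exp(2)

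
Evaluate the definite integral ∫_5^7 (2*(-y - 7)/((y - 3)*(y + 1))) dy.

log(2/27)

Factor the denominator: y**2 - 2*y - 3 = (y + 1)(y - 3).
Partial fractions: 2*(-y - 7)/((y - 3)*(y + 1)) = 3/(y + 1) - 5/(y - 3).
An antiderivative is F(y) = -5*log(y - 3) + 3*log(y + 1).
Then F(7) - F(5) = (-log(2)) - (log(27/4)) = log(2/27).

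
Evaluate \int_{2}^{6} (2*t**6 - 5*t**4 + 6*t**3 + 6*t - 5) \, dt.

519380/7

By the power rule, an antiderivative is F(t) = 2*t**7/7 - t**5 + 3*t**4/2 + 3*t**2 - 5*t.
Then F(6) - F(2) = (519594/7) - (214/7) = 519380/7.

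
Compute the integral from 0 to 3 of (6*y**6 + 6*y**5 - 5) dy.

18120/7

By the power rule, an antiderivative is F(y) = 6*y**7/7 + y**6 - 5*y.
Then F(3) - F(0) = (18120/7) - (0) = 18120/7.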